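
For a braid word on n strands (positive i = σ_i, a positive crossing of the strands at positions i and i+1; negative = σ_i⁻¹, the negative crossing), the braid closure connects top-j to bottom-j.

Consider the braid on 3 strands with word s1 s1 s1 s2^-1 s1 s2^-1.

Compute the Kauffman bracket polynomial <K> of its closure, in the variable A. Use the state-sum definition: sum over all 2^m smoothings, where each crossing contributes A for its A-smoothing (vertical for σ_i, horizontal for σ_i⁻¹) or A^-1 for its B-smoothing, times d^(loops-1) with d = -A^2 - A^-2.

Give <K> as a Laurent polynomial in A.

A^10 - A^6 + 2*A^2 - 2*A^-2 + 2*A^-6 - 2*A^-10 + A^-14

Derivation:
Braid: s1 s1 s1 s2^-1 s1 s2^-1 on 3 strands, 6 crossings.
Writhe w = (#positive) - (#negative) = 4 - 2 = 2.
State-sum expansion of <K>. There are 2^6 = 64 states.
Each crossing splits two ways (0=vertical, 1=horizontal). The state's weight is A^(#A-smoothings - #B-smoothings) * d^(loops - 1).
Tabulate the states by total A-exponent and number of loops L (A-exp: L × count):
  A^6: L=3 ×1
  A^4: L=2 ×6
  A^2: L=1 ×11, L=3 ×4
  A^0: L=2 ×19, L=4 ×1
  A^-2: L=3 ×15
  A^-4: L=4 ×6
  A^-6: L=5 ×1
Each group contributes A^e * Σ count * d^(L-1):
Powers of d = -A^2 - A^-2: d^2 = A^4 + 2 + A^-4; d^3 = -A^6 - 3*A^2 - 3*A^-2 - A^-6; d^4 = A^8 + 4*A^4 + 6 + 4*A^-4 + A^-8.
  A^6 * (d^2) = A^10 + 2*A^6 + A^2
  A^4 * (6*d) = -6*A^6 - 6*A^2
  A^2 * (11 + 4*d^2) = 4*A^6 + 19*A^2 + 4*A^-2
  A^0 * (19*d + d^3) = -A^6 - 22*A^2 - 22*A^-2 - A^-6
  A^-2 * (15*d^2) = 15*A^2 + 30*A^-2 + 15*A^-6
  A^-4 * (6*d^3) = -6*A^2 - 18*A^-2 - 18*A^-6 - 6*A^-10
  A^-6 * (d^4) = A^2 + 4*A^-2 + 6*A^-6 + 4*A^-10 + A^-14
Summing the groups: <K> = A^10 - A^6 + 2*A^2 - 2*A^-2 + 2*A^-6 - 2*A^-10 + A^-14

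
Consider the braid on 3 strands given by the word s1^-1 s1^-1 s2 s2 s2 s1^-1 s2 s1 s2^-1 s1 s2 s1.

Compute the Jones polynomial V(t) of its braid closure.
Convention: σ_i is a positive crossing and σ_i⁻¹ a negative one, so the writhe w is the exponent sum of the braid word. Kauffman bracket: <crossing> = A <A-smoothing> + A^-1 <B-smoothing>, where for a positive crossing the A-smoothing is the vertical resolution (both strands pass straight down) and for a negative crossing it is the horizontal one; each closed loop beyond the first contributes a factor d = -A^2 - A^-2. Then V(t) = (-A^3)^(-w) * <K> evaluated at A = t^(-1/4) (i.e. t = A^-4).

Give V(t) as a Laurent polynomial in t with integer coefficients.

The presented braid s1^-1 s1^-1 s2 s2 s2 s1^-1 s2 s1 s2^-1 s1 s2 s1 on 3 strands reduces by inverse Markov moves (closure unchanged at each step):
  Deconjugate: the word is γ·β·γ⁻¹ with γ = s1^-1 (prefix) and γ⁻¹ = s1 (suffix); strip both.
Reduced to β = s1^-1 s2 s2 s2 s1^-1 s2 s1 s2^-1 s1 s2 on 3 strands, 10 crossings.
Compute on β:
Braid: s1^-1 s2 s2 s2 s1^-1 s2 s1 s2^-1 s1 s2 on 3 strands, 10 crossings.
Writhe w = (#positive) - (#negative) = 7 - 3 = 4.
State-sum expansion of <K>. There are 2^10 = 1024 states.
Each crossing splits two ways (0=vertical, 1=horizontal). The state's weight is A^(#A-smoothings - #B-smoothings) * d^(loops - 1).
Tabulate the states by total A-exponent and number of loops L (A-exp: L × count):
  A^10: L=2 ×1
  A^8: L=1 ×5, L=3 ×5
  A^6: L=2 ×39, L=4 ×6
  A^4: L=1 ×34, L=3 ×85, L=5 ×1
  A^2: L=2 ×138, L=4 ×72
  A^0: L=1 ×48, L=3 ×167, L=5 ×37
  A^-2: L=2 ×91, L=4 ×109, L=6 ×10
  A^-4: L=3 ×82, L=5 ×37, L=7 ×1
  A^-6: L=4 ×40, L=6 ×5
  A^-8: L=5 ×10
  A^-10: L=6 ×1
Each group contributes A^e * Σ count * d^(L-1):
Powers of d = -A^2 - A^-2: d^2 = A^4 + 2 + A^-4; d^3 = -A^6 - 3*A^2 - 3*A^-2 - A^-6; d^4 = A^8 + 4*A^4 + 6 + 4*A^-4 + A^-8; d^5 = -A^10 - 5*A^6 - 10*A^2 - 10*A^-2 - 5*A^-6 - A^-10; d^6 = A^12 + 6*A^8 + 15*A^4 + 20 + 15*A^-4 + 6*A^-8 + A^-12.
  A^10 * (d) = -A^12 - A^8
  A^8 * (5 + 5*d^2) = 5*A^12 + 15*A^8 + 5*A^4
  A^6 * (39*d + 6*d^3) = -6*A^12 - 57*A^8 - 57*A^4 - 6
  A^4 * (34 + 85*d^2 + d^4) = A^12 + 89*A^8 + 210*A^4 + 89 + A^-4
  A^2 * (138*d + 72*d^3) = -72*A^8 - 354*A^4 - 354 - 72*A^-4
  A^0 * (48 + 167*d^2 + 37*d^4) = 37*A^8 + 315*A^4 + 604 + 315*A^-4 + 37*A^-8
  A^-2 * (91*d + 109*d^3 + 10*d^5) = -10*A^8 - 159*A^4 - 518 - 518*A^-4 - 159*A^-8 - 10*A^-12
  A^-4 * (82*d^2 + 37*d^4 + d^6) = A^8 + 43*A^4 + 245 + 406*A^-4 + 245*A^-8 + 43*A^-12 + A^-16
  A^-6 * (40*d^3 + 5*d^5) = -5*A^4 - 65 - 170*A^-4 - 170*A^-8 - 65*A^-12 - 5*A^-16
  A^-8 * (10*d^4) = 10 + 40*A^-4 + 60*A^-8 + 40*A^-12 + 10*A^-16
  A^-10 * (d^5) = -1 - 5*A^-4 - 10*A^-8 - 10*A^-12 - 5*A^-16 - A^-20
Summing the groups: <K> = -A^12 + 2*A^8 - 2*A^4 + 4 - 3*A^-4 + 3*A^-8 - 2*A^-12 + A^-16 - A^-20
Normalise by the writhe: (-A^3)^(-w) = (-A^3)^(-4) = A^-12, so f(A) = A^-12 * <K> = -1 + 2*A^-4 - 2*A^-8 + 4*A^-12 - 3*A^-16 + 3*A^-20 - 2*A^-24 + A^-28 - A^-32.
Substitute A = t^(-1/4), i.e. A^e → t^(-e/4): V(t) = -t^8 + t^7 - 2*t^6 + 3*t^5 - 3*t^4 + 4*t^3 - 2*t^2 + 2*t - 1

Answer: -t^8 + t^7 - 2*t^6 + 3*t^5 - 3*t^4 + 4*t^3 - 2*t^2 + 2*t - 1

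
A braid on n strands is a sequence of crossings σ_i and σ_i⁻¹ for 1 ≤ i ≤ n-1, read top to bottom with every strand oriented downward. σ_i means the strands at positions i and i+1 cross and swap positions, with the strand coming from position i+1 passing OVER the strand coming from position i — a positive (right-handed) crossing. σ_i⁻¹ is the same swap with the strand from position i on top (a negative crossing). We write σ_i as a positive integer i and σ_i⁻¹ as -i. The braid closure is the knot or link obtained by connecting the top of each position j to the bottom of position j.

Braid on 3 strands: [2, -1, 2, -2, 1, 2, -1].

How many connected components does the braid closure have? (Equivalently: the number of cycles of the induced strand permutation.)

2

Derivation:
Track the strand permutation on 3 strands, starting from identity.
  step 1: s2 swaps positions 2,3 -> [1 3 2]
  step 2: s1^-1 swaps positions 1,2 -> [3 1 2]
  step 3: s2 swaps positions 2,3 -> [3 2 1]
  step 4: s2^-1 swaps positions 2,3 -> [3 1 2]
  step 5: s1 swaps positions 1,2 -> [1 3 2]
  step 6: s2 swaps positions 2,3 -> [1 2 3]
  step 7: s1^-1 swaps positions 1,2 -> [2 1 3]
Final permutation (position -> original strand): [2 1 3]
Closure components = cycle count of this permutation = 2.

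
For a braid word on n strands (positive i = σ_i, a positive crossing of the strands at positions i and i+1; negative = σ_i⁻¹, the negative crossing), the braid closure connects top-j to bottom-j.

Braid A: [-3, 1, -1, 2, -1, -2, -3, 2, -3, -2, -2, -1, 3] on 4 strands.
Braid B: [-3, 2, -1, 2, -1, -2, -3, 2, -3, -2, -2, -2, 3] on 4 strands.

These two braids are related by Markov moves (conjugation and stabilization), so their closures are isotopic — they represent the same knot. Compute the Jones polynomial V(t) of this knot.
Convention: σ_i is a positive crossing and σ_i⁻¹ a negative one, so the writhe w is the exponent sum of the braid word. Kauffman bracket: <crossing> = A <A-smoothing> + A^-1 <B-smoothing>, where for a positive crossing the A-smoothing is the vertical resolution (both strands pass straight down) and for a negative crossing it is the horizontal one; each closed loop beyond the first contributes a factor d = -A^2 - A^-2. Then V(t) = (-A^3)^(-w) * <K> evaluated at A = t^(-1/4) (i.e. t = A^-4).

Markov-equivalent braids have isotopic closures, hence identical knot invariants. Strip the Markov moves from each word to reach a common short braid β, then compute V(t) once on β.
Braid A: s3^-1 s1 s1^-1 s2 s1^-1 s2^-1 s3^-1 s2 s3^-1 s2^-1 s2^-1 s1^-1 s3 on 4 strands reduces by inverse Markov moves (closure unchanged at each step):
  Deconjugate: the word is γ·β·γ⁻¹ with γ = s3^-1 s1 (prefix) and γ⁻¹ = s1^-1 s3 (suffix); strip both.
Reduced to β = s1^-1 s2 s1^-1 s2^-1 s3^-1 s2 s3^-1 s2^-1 s2^-1 on 4 strands, 9 crossings.
Braid B: s3^-1 s2 s1^-1 s2 s1^-1 s2^-1 s3^-1 s2 s3^-1 s2^-1 s2^-1 s2^-1 s3 on 4 strands reduces by inverse Markov moves (closure unchanged at each step):
  Deconjugate: the word is γ·β·γ⁻¹ with γ = s3^-1 s2 (prefix) and γ⁻¹ = s2^-1 s3 (suffix); strip both.
Reduced to β = s1^-1 s2 s1^-1 s2^-1 s3^-1 s2 s3^-1 s2^-1 s2^-1 on 4 strands, 9 crossings.
Both give the same β = s1^-1 s2 s1^-1 s2^-1 s3^-1 s2 s3^-1 s2^-1 s2^-1 on 4 strands, so one state sum suffices:
Braid: s1^-1 s2 s1^-1 s2^-1 s3^-1 s2 s3^-1 s2^-1 s2^-1 on 4 strands, 9 crossings.
Writhe w = (#positive) - (#negative) = 2 - 7 = -5.
State-sum expansion of <K>. There are 2^9 = 512 states.
Smooth each crossing (0=||, 1=⌣⌢); contribution A^(Σ sign_k(1-2s_k)) * d^(L-1).
Tabulate the states by total A-exponent and number of loops L (A-exp: L × count):
  A^9: L=5 ×1
  A^7: L=4 ×9
  A^5: L=3 ×30, L=5 ×6
  A^3: L=2 ×45, L=4 ×37, L=6 ×2
  A^1: L=1 ×27, L=3 ×78, L=5 ×21
  A^-1: L=2 ×67, L=4 ×53, L=6 ×6
  A^-3: L=1 ×12, L=3 ×53, L=5 ×18, L=7 ×1
  A^-5: L=2 ×14, L=4 ×19, L=6 ×3
  A^-7: L=3 ×6, L=5 ×3
  A^-9: L=4 ×1
Each group contributes A^e * Σ count * d^(L-1):
Powers of d = -A^2 - A^-2: d^2 = A^4 + 2 + A^-4; d^3 = -A^6 - 3*A^2 - 3*A^-2 - A^-6; d^4 = A^8 + 4*A^4 + 6 + 4*A^-4 + A^-8; d^5 = -A^10 - 5*A^6 - 10*A^2 - 10*A^-2 - 5*A^-6 - A^-10; d^6 = A^12 + 6*A^8 + 15*A^4 + 20 + 15*A^-4 + 6*A^-8 + A^-12.
  A^9 * (d^4) = A^17 + 4*A^13 + 6*A^9 + 4*A^5 + A
  A^7 * (9*d^3) = -9*A^13 - 27*A^9 - 27*A^5 - 9*A
  A^5 * (30*d^2 + 6*d^4) = 6*A^13 + 54*A^9 + 96*A^5 + 54*A + 6*A^-3
  A^3 * (45*d + 37*d^3 + 2*d^5) = -2*A^13 - 47*A^9 - 176*A^5 - 176*A - 47*A^-3 - 2*A^-7
  A^1 * (27 + 78*d^2 + 21*d^4) = 21*A^9 + 162*A^5 + 309*A + 162*A^-3 + 21*A^-7
  A^-1 * (67*d + 53*d^3 + 6*d^5) = -6*A^9 - 83*A^5 - 286*A - 286*A^-3 - 83*A^-7 - 6*A^-11
  A^-3 * (12 + 53*d^2 + 18*d^4 + d^6) = A^9 + 24*A^5 + 140*A + 246*A^-3 + 140*A^-7 + 24*A^-11 + A^-15
  A^-5 * (14*d + 19*d^3 + 3*d^5) = -3*A^5 - 34*A - 101*A^-3 - 101*A^-7 - 34*A^-11 - 3*A^-15
  A^-7 * (6*d^2 + 3*d^4) = 3*A + 18*A^-3 + 30*A^-7 + 18*A^-11 + 3*A^-15
  A^-9 * (d^3) = -A^-3 - 3*A^-7 - 3*A^-11 - A^-15
Summing the groups: <K> = A^17 - A^13 + 2*A^9 - 3*A^5 + 2*A - 3*A^-3 + 2*A^-7 - A^-11
Normalise by the writhe: (-A^3)^(-w) = (-A^3)^(5) = -A^15, so f(A) = -A^15 * <K> = -A^32 + A^28 - 2*A^24 + 3*A^20 - 2*A^16 + 3*A^12 - 2*A^8 + A^4.
Substitute A = t^(-1/4), i.e. A^e → t^(-e/4): V(t) = t^-1 - 2*t^-2 + 3*t^-3 - 2*t^-4 + 3*t^-5 - 2*t^-6 + t^-7 - t^-8

Answer: t^-1 - 2*t^-2 + 3*t^-3 - 2*t^-4 + 3*t^-5 - 2*t^-6 + t^-7 - t^-8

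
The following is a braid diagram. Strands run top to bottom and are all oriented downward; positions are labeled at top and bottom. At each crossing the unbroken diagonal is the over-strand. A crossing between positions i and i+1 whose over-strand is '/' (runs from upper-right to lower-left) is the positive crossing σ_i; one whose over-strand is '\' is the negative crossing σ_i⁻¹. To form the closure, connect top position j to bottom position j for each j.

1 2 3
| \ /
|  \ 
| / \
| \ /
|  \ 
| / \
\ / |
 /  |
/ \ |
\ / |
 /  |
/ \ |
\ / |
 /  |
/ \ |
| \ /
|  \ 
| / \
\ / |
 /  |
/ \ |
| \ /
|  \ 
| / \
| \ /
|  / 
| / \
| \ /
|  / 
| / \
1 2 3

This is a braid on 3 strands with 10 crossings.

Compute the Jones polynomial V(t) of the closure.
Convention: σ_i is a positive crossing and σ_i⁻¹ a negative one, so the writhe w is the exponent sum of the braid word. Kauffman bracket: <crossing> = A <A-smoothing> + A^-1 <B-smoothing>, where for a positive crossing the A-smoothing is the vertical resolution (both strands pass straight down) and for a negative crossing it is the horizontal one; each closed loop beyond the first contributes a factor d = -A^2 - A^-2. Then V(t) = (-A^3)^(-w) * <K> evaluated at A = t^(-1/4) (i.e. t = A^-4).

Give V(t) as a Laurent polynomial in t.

t^5 - 2*t^4 + 2*t^3 - 2*t^2 + 2*t - 1 + t^-1

Derivation:
Reading the diagram top to bottom ('/'-over between positions i,i+1 = s_i, '\'-over = s_i^-1): braid word = s2^-1 s2^-1 s1 s1 s1 s2^-1 s1 s2^-1 s2 s2.
The presented braid s2^-1 s2^-1 s1 s1 s1 s2^-1 s1 s2^-1 s2 s2 on 3 strands reduces by inverse Markov moves (closure unchanged at each step):
  Deconjugate: the word is γ·β·γ⁻¹ with γ = s2^-1 s2^-1 (prefix) and γ⁻¹ = s2 s2 (suffix); strip both.
Reduced to β = s1 s1 s1 s2^-1 s1 s2^-1 on 3 strands, 6 crossings.
Compute on β:
Braid: s1 s1 s1 s2^-1 s1 s2^-1 on 3 strands, 6 crossings.
Writhe w = (#positive) - (#negative) = 4 - 2 = 2.
State-sum expansion of <K>. There are 2^6 = 64 states.
For each crossing: s=0 is the vertical smoothing, s=1 horizontal. Crossing k contributes A^(sign_k * (1 - 2*s_k)); loop factor d = -A^2 - A^-2.
Tabulate the states by total A-exponent and number of loops L (A-exp: L × count):
  A^6: L=3 ×1
  A^4: L=2 ×6
  A^2: L=1 ×11, L=3 ×4
  A^0: L=2 ×19, L=4 ×1
  A^-2: L=3 ×15
  A^-4: L=4 ×6
  A^-6: L=5 ×1
Each group contributes A^e * Σ count * d^(L-1):
Powers of d = -A^2 - A^-2: d^2 = A^4 + 2 + A^-4; d^3 = -A^6 - 3*A^2 - 3*A^-2 - A^-6; d^4 = A^8 + 4*A^4 + 6 + 4*A^-4 + A^-8.
  A^6 * (d^2) = A^10 + 2*A^6 + A^2
  A^4 * (6*d) = -6*A^6 - 6*A^2
  A^2 * (11 + 4*d^2) = 4*A^6 + 19*A^2 + 4*A^-2
  A^0 * (19*d + d^3) = -A^6 - 22*A^2 - 22*A^-2 - A^-6
  A^-2 * (15*d^2) = 15*A^2 + 30*A^-2 + 15*A^-6
  A^-4 * (6*d^3) = -6*A^2 - 18*A^-2 - 18*A^-6 - 6*A^-10
  A^-6 * (d^4) = A^2 + 4*A^-2 + 6*A^-6 + 4*A^-10 + A^-14
Summing the groups: <K> = A^10 - A^6 + 2*A^2 - 2*A^-2 + 2*A^-6 - 2*A^-10 + A^-14
Normalise by the writhe: (-A^3)^(-w) = (-A^3)^(-2) = A^-6, so f(A) = A^-6 * <K> = A^4 - 1 + 2*A^-4 - 2*A^-8 + 2*A^-12 - 2*A^-16 + A^-20.
Substitute A = t^(-1/4), i.e. A^e → t^(-e/4): V(t) = t^5 - 2*t^4 + 2*t^3 - 2*t^2 + 2*t - 1 + t^-1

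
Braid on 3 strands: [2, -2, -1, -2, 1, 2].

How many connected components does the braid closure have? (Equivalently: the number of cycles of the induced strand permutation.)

Track the strand permutation on 3 strands, starting from identity.
  step 1: s2 swaps positions 2,3 -> [1 3 2]
  step 2: s2^-1 swaps positions 2,3 -> [1 2 3]
  step 3: s1^-1 swaps positions 1,2 -> [2 1 3]
  step 4: s2^-1 swaps positions 2,3 -> [2 3 1]
  step 5: s1 swaps positions 1,2 -> [3 2 1]
  step 6: s2 swaps positions 2,3 -> [3 1 2]
Final permutation (position -> original strand): [3 1 2]
Closure components = cycle count of this permutation = 1.

Answer: 1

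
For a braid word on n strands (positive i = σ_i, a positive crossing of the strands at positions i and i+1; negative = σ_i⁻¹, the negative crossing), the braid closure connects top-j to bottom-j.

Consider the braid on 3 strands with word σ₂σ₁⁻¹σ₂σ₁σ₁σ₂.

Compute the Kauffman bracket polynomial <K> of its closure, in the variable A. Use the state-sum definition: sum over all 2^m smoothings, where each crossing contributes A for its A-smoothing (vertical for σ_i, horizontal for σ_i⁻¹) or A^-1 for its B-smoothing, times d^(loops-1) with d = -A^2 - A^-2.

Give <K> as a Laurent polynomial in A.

A^8 - A^4 + 2 - A^-4 + A^-8 - A^-12

Derivation:
Braid: s2 s1^-1 s2 s1 s1 s2 on 3 strands, 6 crossings.
Writhe w = (#positive) - (#negative) = 5 - 1 = 4.
Computing the Kauffman bracket via state sum. There are 2^6 = 64 states.
Smooth each crossing (0=||, 1=⌣⌢); contribution A^(Σ sign_k(1-2s_k)) * d^(L-1).
Tabulate the states by total A-exponent and number of loops L (A-exp: L × count):
  A^6: L=2 ×1
  A^4: L=1 ×3, L=3 ×3
  A^2: L=2 ×14, L=4 ×1
  A^0: L=1 ×10, L=3 ×10
  A^-2: L=2 ×13, L=4 ×2
  A^-4: L=3 ×6
  A^-6: L=4 ×1
Each group contributes A^e * Σ count * d^(L-1):
Powers of d = -A^2 - A^-2: d^2 = A^4 + 2 + A^-4; d^3 = -A^6 - 3*A^2 - 3*A^-2 - A^-6.
  A^6 * (d) = -A^8 - A^4
  A^4 * (3 + 3*d^2) = 3*A^8 + 9*A^4 + 3
  A^2 * (14*d + d^3) = -A^8 - 17*A^4 - 17 - A^-4
  A^0 * (10 + 10*d^2) = 10*A^4 + 30 + 10*A^-4
  A^-2 * (13*d + 2*d^3) = -2*A^4 - 19 - 19*A^-4 - 2*A^-8
  A^-4 * (6*d^2) = 6 + 12*A^-4 + 6*A^-8
  A^-6 * (d^3) = -1 - 3*A^-4 - 3*A^-8 - A^-12
Summing the groups: <K> = A^8 - A^4 + 2 - A^-4 + A^-8 - A^-12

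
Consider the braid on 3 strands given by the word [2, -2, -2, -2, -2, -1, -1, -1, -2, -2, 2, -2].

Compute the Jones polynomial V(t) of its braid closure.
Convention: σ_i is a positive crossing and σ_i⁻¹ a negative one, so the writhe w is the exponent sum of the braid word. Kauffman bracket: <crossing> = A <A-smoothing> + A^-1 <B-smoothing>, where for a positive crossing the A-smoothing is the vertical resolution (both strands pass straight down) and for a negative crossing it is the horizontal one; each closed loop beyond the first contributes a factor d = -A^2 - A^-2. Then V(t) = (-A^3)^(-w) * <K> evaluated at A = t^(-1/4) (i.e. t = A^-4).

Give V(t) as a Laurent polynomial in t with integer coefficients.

t^-3 + 2*t^-5 - 2*t^-6 + 2*t^-7 - 3*t^-8 + 2*t^-9 - 2*t^-10 + t^-11

Derivation:
The presented braid s2 s2^-1 s2^-1 s2^-1 s2^-1 s1^-1 s1^-1 s1^-1 s2^-1 s2^-1 s2 s2^-1 on 3 strands reduces by inverse Markov moves (closure unchanged at each step):
  Deconjugate: the word is γ·β·γ⁻¹ with γ = s2 s2^-1 (prefix) and γ⁻¹ = s2 s2^-1 (suffix); strip both.
Reduced to β = s2^-1 s2^-1 s2^-1 s1^-1 s1^-1 s1^-1 s2^-1 s2^-1 on 3 strands, 8 crossings.
Compute on β:
Braid: s2^-1 s2^-1 s2^-1 s1^-1 s1^-1 s1^-1 s2^-1 s2^-1 on 3 strands, 8 crossings.
Writhe w = (#positive) - (#negative) = 0 - 8 = -8.
Computing the Kauffman bracket via state sum. There are 2^8 = 256 states.
For each crossing: s=0 is the vertical smoothing, s=1 horizontal. Crossing k contributes A^(sign_k * (1 - 2*s_k)); loop factor d = -A^2 - A^-2.
Tabulate the states by total A-exponent and number of loops L (A-exp: L × count):
  A^8: L=7 ×1
  A^6: L=6 ×8
  A^4: L=5 ×28
  A^2: L=4 ×55, L=6 ×1
  A^0: L=3 ×65, L=5 ×5
  A^-2: L=2 ×45, L=4 ×11
  A^-4: L=1 ×15, L=3 ×13
  A^-6: L=2 ×8
  A^-8: L=3 ×1
Each group contributes A^e * Σ count * d^(L-1):
Powers of d = -A^2 - A^-2: d^2 = A^4 + 2 + A^-4; d^3 = -A^6 - 3*A^2 - 3*A^-2 - A^-6; d^4 = A^8 + 4*A^4 + 6 + 4*A^-4 + A^-8; d^5 = -A^10 - 5*A^6 - 10*A^2 - 10*A^-2 - 5*A^-6 - A^-10; d^6 = A^12 + 6*A^8 + 15*A^4 + 20 + 15*A^-4 + 6*A^-8 + A^-12.
  A^8 * (d^6) = A^20 + 6*A^16 + 15*A^12 + 20*A^8 + 15*A^4 + 6 + A^-4
  A^6 * (8*d^5) = -8*A^16 - 40*A^12 - 80*A^8 - 80*A^4 - 40 - 8*A^-4
  A^4 * (28*d^4) = 28*A^12 + 112*A^8 + 168*A^4 + 112 + 28*A^-4
  A^2 * (55*d^3 + d^5) = -A^12 - 60*A^8 - 175*A^4 - 175 - 60*A^-4 - A^-8
  A^0 * (65*d^2 + 5*d^4) = 5*A^8 + 85*A^4 + 160 + 85*A^-4 + 5*A^-8
  A^-2 * (45*d + 11*d^3) = -11*A^4 - 78 - 78*A^-4 - 11*A^-8
  A^-4 * (15 + 13*d^2) = 13 + 41*A^-4 + 13*A^-8
  A^-6 * (8*d) = -8*A^-4 - 8*A^-8
  A^-8 * (d^2) = A^-4 + 2*A^-8 + A^-12
Summing the groups: <K> = A^20 - 2*A^16 + 2*A^12 - 3*A^8 + 2*A^4 - 2 + 2*A^-4 + A^-12
Normalise by the writhe: (-A^3)^(-w) = (-A^3)^(8) = A^24, so f(A) = A^24 * <K> = A^44 - 2*A^40 + 2*A^36 - 3*A^32 + 2*A^28 - 2*A^24 + 2*A^20 + A^12.
Substitute A = t^(-1/4), i.e. A^e → t^(-e/4): V(t) = t^-3 + 2*t^-5 - 2*t^-6 + 2*t^-7 - 3*t^-8 + 2*t^-9 - 2*t^-10 + t^-11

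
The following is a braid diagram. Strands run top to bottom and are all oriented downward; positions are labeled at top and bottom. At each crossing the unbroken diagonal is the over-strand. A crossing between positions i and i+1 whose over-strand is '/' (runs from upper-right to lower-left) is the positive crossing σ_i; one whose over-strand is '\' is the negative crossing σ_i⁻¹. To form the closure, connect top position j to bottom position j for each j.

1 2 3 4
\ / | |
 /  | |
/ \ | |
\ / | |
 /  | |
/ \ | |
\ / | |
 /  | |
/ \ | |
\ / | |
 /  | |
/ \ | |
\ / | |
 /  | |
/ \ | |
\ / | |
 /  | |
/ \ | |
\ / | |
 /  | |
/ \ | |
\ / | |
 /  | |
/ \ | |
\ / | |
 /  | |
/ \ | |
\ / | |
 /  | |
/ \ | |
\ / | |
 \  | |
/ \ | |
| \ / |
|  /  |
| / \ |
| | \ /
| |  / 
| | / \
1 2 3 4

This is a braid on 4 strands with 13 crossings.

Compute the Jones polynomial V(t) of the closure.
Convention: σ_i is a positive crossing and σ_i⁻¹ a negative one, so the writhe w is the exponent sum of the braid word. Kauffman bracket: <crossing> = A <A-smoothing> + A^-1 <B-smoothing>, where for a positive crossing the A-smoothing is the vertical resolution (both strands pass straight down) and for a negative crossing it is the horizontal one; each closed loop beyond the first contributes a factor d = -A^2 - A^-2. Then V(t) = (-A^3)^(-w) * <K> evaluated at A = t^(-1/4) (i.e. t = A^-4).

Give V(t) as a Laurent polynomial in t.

-t^13 + t^12 - t^11 + t^10 - t^9 + t^8 - t^7 + t^6 + t^4

Derivation:
Reading the diagram top to bottom ('/'-over between positions i,i+1 = s_i, '\'-over = s_i^-1): braid word = s1 s1 s1 s1 s1 s1 s1 s1 s1 s1 s1^-1 s2 s3.
The presented braid s1 s1 s1 s1 s1 s1 s1 s1 s1 s1 s1^-1 s2 s3 on 4 strands reduces by inverse Markov moves (closure unchanged at each step):
  Destabilize: the word has the form β·s3 where s3 occurs only as the final letter (β ∈ B_3); drop it and the last strand → 3 strands.
  Destabilize: the word has the form β·s2 where s2 occurs only as the final letter (β ∈ B_2); drop it and the last strand → 2 strands.
  Deconjugate: the word is γ·β·γ⁻¹ with γ = s1 (prefix) and γ⁻¹ = s1^-1 (suffix); strip both.
Reduced to β = s1 s1 s1 s1 s1 s1 s1 s1 s1 on 2 strands, 9 crossings.
Compute on β:
Braid: s1 s1 s1 s1 s1 s1 s1 s1 s1 on 2 strands, 9 crossings.
Writhe w = (#positive) - (#negative) = 9 - 0 = 9.
State-sum expansion of <K>. There are 2^9 = 512 states.
Smooth each crossing (0=||, 1=⌣⌢); contribution A^(Σ sign_k(1-2s_k)) * d^(L-1).
Tabulate the states by total A-exponent and number of loops L (A-exp: L × count):
  A^9: L=2 ×1
  A^7: L=1 ×9
  A^5: L=2 ×36
  A^3: L=3 ×84
  A^1: L=4 ×126
  A^-1: L=5 ×126
  A^-3: L=6 ×84
  A^-5: L=7 ×36
  A^-7: L=8 ×9
  A^-9: L=9 ×1
Each group contributes A^e * Σ count * d^(L-1):
Powers of d = -A^2 - A^-2: d^2 = A^4 + 2 + A^-4; d^3 = -A^6 - 3*A^2 - 3*A^-2 - A^-6; d^4 = A^8 + 4*A^4 + 6 + 4*A^-4 + A^-8; d^5 = -A^10 - 5*A^6 - 10*A^2 - 10*A^-2 - 5*A^-6 - A^-10; d^6 = A^12 + 6*A^8 + 15*A^4 + 20 + 15*A^-4 + 6*A^-8 + A^-12; d^7 = -A^14 - 7*A^10 - 21*A^6 - 35*A^2 - 35*A^-2 - 21*A^-6 - 7*A^-10 - A^-14; d^8 = A^16 + 8*A^12 + 28*A^8 + 56*A^4 + 70 + 56*A^-4 + 28*A^-8 + 8*A^-12 + A^-16.
  A^9 * (d) = -A^11 - A^7
  A^7 * (9) = 9*A^7
  A^5 * (36*d) = -36*A^7 - 36*A^3
  A^3 * (84*d^2) = 84*A^7 + 168*A^3 + 84*A^-1
  A^1 * (126*d^3) = -126*A^7 - 378*A^3 - 378*A^-1 - 126*A^-5
  A^-1 * (126*d^4) = 126*A^7 + 504*A^3 + 756*A^-1 + 504*A^-5 + 126*A^-9
  A^-3 * (84*d^5) = -84*A^7 - 420*A^3 - 840*A^-1 - 840*A^-5 - 420*A^-9 - 84*A^-13
  A^-5 * (36*d^6) = 36*A^7 + 216*A^3 + 540*A^-1 + 720*A^-5 + 540*A^-9 + 216*A^-13 + 36*A^-17
  A^-7 * (9*d^7) = -9*A^7 - 63*A^3 - 189*A^-1 - 315*A^-5 - 315*A^-9 - 189*A^-13 - 63*A^-17 - 9*A^-21
  A^-9 * (d^8) = A^7 + 8*A^3 + 28*A^-1 + 56*A^-5 + 70*A^-9 + 56*A^-13 + 28*A^-17 + 8*A^-21 + A^-25
Summing the groups: <K> = -A^11 - A^3 + A^-1 - A^-5 + A^-9 - A^-13 + A^-17 - A^-21 + A^-25
Normalise by the writhe: (-A^3)^(-w) = (-A^3)^(-9) = -A^-27, so f(A) = -A^-27 * <K> = A^-16 + A^-24 - A^-28 + A^-32 - A^-36 + A^-40 - A^-44 + A^-48 - A^-52.
Substitute A = t^(-1/4), i.e. A^e → t^(-e/4): V(t) = -t^13 + t^12 - t^11 + t^10 - t^9 + t^8 - t^7 + t^6 + t^4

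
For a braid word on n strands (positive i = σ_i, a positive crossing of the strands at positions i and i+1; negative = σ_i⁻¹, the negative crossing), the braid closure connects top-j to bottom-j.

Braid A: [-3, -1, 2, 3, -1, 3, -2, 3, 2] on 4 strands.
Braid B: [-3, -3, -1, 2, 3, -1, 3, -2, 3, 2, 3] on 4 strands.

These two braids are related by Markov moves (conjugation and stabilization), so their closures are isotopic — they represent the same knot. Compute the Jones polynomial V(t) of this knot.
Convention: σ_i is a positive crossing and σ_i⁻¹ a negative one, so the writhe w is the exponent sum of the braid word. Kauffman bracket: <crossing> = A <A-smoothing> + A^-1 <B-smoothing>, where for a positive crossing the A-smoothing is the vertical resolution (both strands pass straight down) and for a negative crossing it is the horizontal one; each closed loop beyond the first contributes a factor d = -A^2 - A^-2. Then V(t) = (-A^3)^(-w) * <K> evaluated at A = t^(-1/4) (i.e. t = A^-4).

-t^5 + 2*t^4 - 2*t^3 + 3*t^2 - 3*t + 3 - 2*t^-1 + t^-2

Derivation:
Markov-equivalent braids have isotopic closures, hence identical knot invariants. Strip the Markov moves from each word to reach a common short braid β, then compute V(t) once on β.
Braid A: s3^-1 s1^-1 s2 s3 s1^-1 s3 s2^-1 s3 s2 on 4 strands has no conjugating prefix/suffix or stabilization to strip; take β = s3^-1 s1^-1 s2 s3 s1^-1 s3 s2^-1 s3 s2.
Braid B: s3^-1 s3^-1 s1^-1 s2 s3 s1^-1 s3 s2^-1 s3 s2 s3 on 4 strands reduces by inverse Markov moves (closure unchanged at each step):
  Deconjugate: the word is γ·β·γ⁻¹ with γ = s3^-1 (prefix) and γ⁻¹ = s3 (suffix); strip both.
Reduced to β = s3^-1 s1^-1 s2 s3 s1^-1 s3 s2^-1 s3 s2 on 4 strands, 9 crossings.
Both give the same β = s3^-1 s1^-1 s2 s3 s1^-1 s3 s2^-1 s3 s2 on 4 strands, so one state sum suffices:
Braid: s3^-1 s1^-1 s2 s3 s1^-1 s3 s2^-1 s3 s2 on 4 strands, 9 crossings.
Writhe w = (#positive) - (#negative) = 5 - 4 = 1.
Computing the Kauffman bracket via state sum. There are 2^9 = 512 states.
Each crossing splits two ways (0=vertical, 1=horizontal). The state's weight is A^(#A-smoothings - #B-smoothings) * d^(loops - 1).
Tabulate the states by total A-exponent and number of loops L (A-exp: L × count):
  A^9: L=2 ×1
  A^7: L=1 ×3, L=3 ×6
  A^5: L=2 ×26, L=4 ×10
  A^3: L=1 ×21, L=3 ×58, L=5 ×5
  A^1: L=2 ×86, L=4 ×39, L=6 ×1
  A^-1: L=1 ×35, L=3 ×80, L=5 ×11
  A^-3: L=2 ×53, L=4 ×30, L=6 ×1
  A^-5: L=3 ×32, L=5 ×4
  A^-7: L=4 ×9
  A^-9: L=5 ×1
Each group contributes A^e * Σ count * d^(L-1):
Powers of d = -A^2 - A^-2: d^2 = A^4 + 2 + A^-4; d^3 = -A^6 - 3*A^2 - 3*A^-2 - A^-6; d^4 = A^8 + 4*A^4 + 6 + 4*A^-4 + A^-8; d^5 = -A^10 - 5*A^6 - 10*A^2 - 10*A^-2 - 5*A^-6 - A^-10.
  A^9 * (d) = -A^11 - A^7
  A^7 * (3 + 6*d^2) = 6*A^11 + 15*A^7 + 6*A^3
  A^5 * (26*d + 10*d^3) = -10*A^11 - 56*A^7 - 56*A^3 - 10*A^-1
  A^3 * (21 + 58*d^2 + 5*d^4) = 5*A^11 + 78*A^7 + 167*A^3 + 78*A^-1 + 5*A^-5
  A^1 * (86*d + 39*d^3 + d^5) = -A^11 - 44*A^7 - 213*A^3 - 213*A^-1 - 44*A^-5 - A^-9
  A^-1 * (35 + 80*d^2 + 11*d^4) = 11*A^7 + 124*A^3 + 261*A^-1 + 124*A^-5 + 11*A^-9
  A^-3 * (53*d + 30*d^3 + d^5) = -A^7 - 35*A^3 - 153*A^-1 - 153*A^-5 - 35*A^-9 - A^-13
  A^-5 * (32*d^2 + 4*d^4) = 4*A^3 + 48*A^-1 + 88*A^-5 + 48*A^-9 + 4*A^-13
  A^-7 * (9*d^3) = -9*A^-1 - 27*A^-5 - 27*A^-9 - 9*A^-13
  A^-9 * (d^4) = A^-1 + 4*A^-5 + 6*A^-9 + 4*A^-13 + A^-17
Summing the groups: <K> = -A^11 + 2*A^7 - 3*A^3 + 3*A^-1 - 3*A^-5 + 2*A^-9 - 2*A^-13 + A^-17
Normalise by the writhe: (-A^3)^(-w) = (-A^3)^(-1) = -A^-3, so f(A) = -A^-3 * <K> = A^8 - 2*A^4 + 3 - 3*A^-4 + 3*A^-8 - 2*A^-12 + 2*A^-16 - A^-20.
Substitute A = t^(-1/4), i.e. A^e → t^(-e/4): V(t) = -t^5 + 2*t^4 - 2*t^3 + 3*t^2 - 3*t + 3 - 2*t^-1 + t^-2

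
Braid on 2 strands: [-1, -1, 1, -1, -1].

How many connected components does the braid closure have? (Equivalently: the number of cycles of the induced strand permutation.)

1

Derivation:
Track the strand permutation on 2 strands, starting from identity.
  step 1: s1^-1 swaps positions 1,2 -> [2 1]
  step 2: s1^-1 swaps positions 1,2 -> [1 2]
  step 3: s1 swaps positions 1,2 -> [2 1]
  step 4: s1^-1 swaps positions 1,2 -> [1 2]
  step 5: s1^-1 swaps positions 1,2 -> [2 1]
Final permutation (position -> original strand): [2 1]
Closure components = cycle count of this permutation = 1.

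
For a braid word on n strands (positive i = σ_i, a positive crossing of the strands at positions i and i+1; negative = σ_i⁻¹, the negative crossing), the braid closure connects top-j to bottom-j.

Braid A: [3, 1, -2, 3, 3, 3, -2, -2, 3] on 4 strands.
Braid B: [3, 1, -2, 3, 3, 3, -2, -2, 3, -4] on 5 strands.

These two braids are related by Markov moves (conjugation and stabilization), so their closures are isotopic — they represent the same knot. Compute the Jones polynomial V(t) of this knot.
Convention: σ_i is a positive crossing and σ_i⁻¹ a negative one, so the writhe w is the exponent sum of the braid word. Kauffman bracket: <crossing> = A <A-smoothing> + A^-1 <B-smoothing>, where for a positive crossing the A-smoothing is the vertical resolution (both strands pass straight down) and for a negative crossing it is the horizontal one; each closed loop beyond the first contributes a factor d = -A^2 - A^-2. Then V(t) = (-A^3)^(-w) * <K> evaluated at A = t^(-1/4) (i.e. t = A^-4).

Markov-equivalent braids have isotopic closures, hence identical knot invariants. Strip the Markov moves from each word to reach a common short braid β, then compute V(t) once on β.
Braid A: s3 s1 s2^-1 s3 s3 s3 s2^-1 s2^-1 s3 on 4 strands has no conjugating prefix/suffix or stabilization to strip; take β = s3 s1 s2^-1 s3 s3 s3 s2^-1 s2^-1 s3.
Braid B: s3 s1 s2^-1 s3 s3 s3 s2^-1 s2^-1 s3 s4^-1 on 5 strands reduces by inverse Markov moves (closure unchanged at each step):
  Destabilize: the word has the form β·s4^-1 where s4^-1 occurs only as the final letter (β ∈ B_4); drop it and the last strand → 4 strands.
Reduced to β = s3 s1 s2^-1 s3 s3 s3 s2^-1 s2^-1 s3 on 4 strands, 9 crossings.
Both give the same β = s3 s1 s2^-1 s3 s3 s3 s2^-1 s2^-1 s3 on 4 strands, so one state sum suffices:
Braid: s3 s1 s2^-1 s3 s3 s3 s2^-1 s2^-1 s3 on 4 strands, 9 crossings.
Writhe w = (#positive) - (#negative) = 6 - 3 = 3.
State-sum expansion of <K>. There are 2^9 = 512 states.
Each crossing splits two ways (0=vertical, 1=horizontal). The state's weight is A^(#A-smoothings - #B-smoothings) * d^(loops - 1).
Tabulate the states by total A-exponent and number of loops L (A-exp: L × count):
  A^9: L=5 ×1
  A^7: L=4 ×9
  A^5: L=3 ×32, L=5 ×4
  A^3: L=2 ×51, L=4 ×32, L=6 ×1
  A^1: L=1 ×27, L=3 ×81, L=5 ×18
  A^-1: L=2 ×53, L=4 ×67, L=6 ×6
  A^-3: L=3 ×50, L=5 ×33, L=7 ×1
  A^-5: L=4 ×27, L=6 ×9
  A^-7: L=5 ×8, L=7 ×1
  A^-9: L=6 ×1
Each group contributes A^e * Σ count * d^(L-1):
Powers of d = -A^2 - A^-2: d^2 = A^4 + 2 + A^-4; d^3 = -A^6 - 3*A^2 - 3*A^-2 - A^-6; d^4 = A^8 + 4*A^4 + 6 + 4*A^-4 + A^-8; d^5 = -A^10 - 5*A^6 - 10*A^2 - 10*A^-2 - 5*A^-6 - A^-10; d^6 = A^12 + 6*A^8 + 15*A^4 + 20 + 15*A^-4 + 6*A^-8 + A^-12.
  A^9 * (d^4) = A^17 + 4*A^13 + 6*A^9 + 4*A^5 + A
  A^7 * (9*d^3) = -9*A^13 - 27*A^9 - 27*A^5 - 9*A
  A^5 * (32*d^2 + 4*d^4) = 4*A^13 + 48*A^9 + 88*A^5 + 48*A + 4*A^-3
  A^3 * (51*d + 32*d^3 + d^5) = -A^13 - 37*A^9 - 157*A^5 - 157*A - 37*A^-3 - A^-7
  A^1 * (27 + 81*d^2 + 18*d^4) = 18*A^9 + 153*A^5 + 297*A + 153*A^-3 + 18*A^-7
  A^-1 * (53*d + 67*d^3 + 6*d^5) = -6*A^9 - 97*A^5 - 314*A - 314*A^-3 - 97*A^-7 - 6*A^-11
  A^-3 * (50*d^2 + 33*d^4 + d^6) = A^9 + 39*A^5 + 197*A + 318*A^-3 + 197*A^-7 + 39*A^-11 + A^-15
  A^-5 * (27*d^3 + 9*d^5) = -9*A^5 - 72*A - 171*A^-3 - 171*A^-7 - 72*A^-11 - 9*A^-15
  A^-7 * (8*d^4 + d^6) = A^5 + 14*A + 47*A^-3 + 68*A^-7 + 47*A^-11 + 14*A^-15 + A^-19
  A^-9 * (d^5) = -A - 5*A^-3 - 10*A^-7 - 10*A^-11 - 5*A^-15 - A^-19
Summing the groups: <K> = A^17 - 2*A^13 + 3*A^9 - 5*A^5 + 4*A - 5*A^-3 + 4*A^-7 - 2*A^-11 + A^-15
Normalise by the writhe: (-A^3)^(-w) = (-A^3)^(-3) = -A^-9, so f(A) = -A^-9 * <K> = -A^8 + 2*A^4 - 3 + 5*A^-4 - 4*A^-8 + 5*A^-12 - 4*A^-16 + 2*A^-20 - A^-24.
Substitute A = t^(-1/4), i.e. A^e → t^(-e/4): V(t) = -t^6 + 2*t^5 - 4*t^4 + 5*t^3 - 4*t^2 + 5*t - 3 + 2*t^-1 - t^-2

Answer: -t^6 + 2*t^5 - 4*t^4 + 5*t^3 - 4*t^2 + 5*t - 3 + 2*t^-1 - t^-2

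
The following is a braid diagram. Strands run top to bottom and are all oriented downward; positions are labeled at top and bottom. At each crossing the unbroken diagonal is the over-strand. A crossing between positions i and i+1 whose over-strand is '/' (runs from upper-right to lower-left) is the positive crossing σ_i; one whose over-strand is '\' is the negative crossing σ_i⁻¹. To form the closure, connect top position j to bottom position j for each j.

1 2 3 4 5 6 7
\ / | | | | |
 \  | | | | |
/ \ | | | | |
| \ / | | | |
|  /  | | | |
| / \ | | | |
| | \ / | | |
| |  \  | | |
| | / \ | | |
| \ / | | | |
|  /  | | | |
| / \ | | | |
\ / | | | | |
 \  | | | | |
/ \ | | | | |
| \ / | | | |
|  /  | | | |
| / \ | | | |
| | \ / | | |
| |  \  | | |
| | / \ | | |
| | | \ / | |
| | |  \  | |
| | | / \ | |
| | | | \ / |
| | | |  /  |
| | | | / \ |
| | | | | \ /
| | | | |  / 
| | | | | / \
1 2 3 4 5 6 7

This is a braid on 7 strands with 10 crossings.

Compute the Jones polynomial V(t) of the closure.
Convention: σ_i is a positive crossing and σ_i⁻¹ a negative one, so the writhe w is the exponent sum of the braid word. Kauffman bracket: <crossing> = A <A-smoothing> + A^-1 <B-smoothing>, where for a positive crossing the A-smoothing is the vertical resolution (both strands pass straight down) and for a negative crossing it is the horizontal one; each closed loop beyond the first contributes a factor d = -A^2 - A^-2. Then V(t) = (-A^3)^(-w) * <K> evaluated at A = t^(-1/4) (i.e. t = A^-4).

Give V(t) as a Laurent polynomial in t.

Reading the diagram top to bottom ('/'-over between positions i,i+1 = s_i, '\'-over = s_i^-1): braid word = s1^-1 s2 s3^-1 s2 s1^-1 s2 s3^-1 s4^-1 s5 s6.
The presented braid s1^-1 s2 s3^-1 s2 s1^-1 s2 s3^-1 s4^-1 s5 s6 on 7 strands reduces by inverse Markov moves (closure unchanged at each step):
  Destabilize: the word has the form β·s6 where s6 occurs only as the final letter (β ∈ B_6); drop it and the last strand → 6 strands.
  Destabilize: the word has the form β·s5 where s5 occurs only as the final letter (β ∈ B_5); drop it and the last strand → 5 strands.
  Destabilize: the word has the form β·s4^-1 where s4^-1 occurs only as the final letter (β ∈ B_4); drop it and the last strand → 4 strands.
Reduced to β = s1^-1 s2 s3^-1 s2 s1^-1 s2 s3^-1 on 4 strands, 7 crossings.
Compute on β:
Braid: s1^-1 s2 s3^-1 s2 s1^-1 s2 s3^-1 on 4 strands, 7 crossings.
Writhe w = (#positive) - (#negative) = 3 - 4 = -1.
State-sum expansion of <K>. There are 2^7 = 128 states.
For each crossing: s=0 is the vertical smoothing, s=1 horizontal. Crossing k contributes A^(sign_k * (1 - 2*s_k)); loop factor d = -A^2 - A^-2.
Tabulate the states by total A-exponent and number of loops L (A-exp: L × count):
  A^7: L=4 ×1
  A^5: L=3 ×7
  A^3: L=2 ×19, L=4 ×2
  A^1: L=1 ×21, L=3 ×14
  A^-1: L=2 ×32, L=4 ×3
  A^-3: L=3 ×21
  A^-5: L=4 ×7
  A^-7: L=5 ×1
Each group contributes A^e * Σ count * d^(L-1):
Powers of d = -A^2 - A^-2: d^2 = A^4 + 2 + A^-4; d^3 = -A^6 - 3*A^2 - 3*A^-2 - A^-6; d^4 = A^8 + 4*A^4 + 6 + 4*A^-4 + A^-8.
  A^7 * (d^3) = -A^13 - 3*A^9 - 3*A^5 - A
  A^5 * (7*d^2) = 7*A^9 + 14*A^5 + 7*A
  A^3 * (19*d + 2*d^3) = -2*A^9 - 25*A^5 - 25*A - 2*A^-3
  A^1 * (21 + 14*d^2) = 14*A^5 + 49*A + 14*A^-3
  A^-1 * (32*d + 3*d^3) = -3*A^5 - 41*A - 41*A^-3 - 3*A^-7
  A^-3 * (21*d^2) = 21*A + 42*A^-3 + 21*A^-7
  A^-5 * (7*d^3) = -7*A - 21*A^-3 - 21*A^-7 - 7*A^-11
  A^-7 * (d^4) = A + 4*A^-3 + 6*A^-7 + 4*A^-11 + A^-15
Summing the groups: <K> = -A^13 + 2*A^9 - 3*A^5 + 4*A - 4*A^-3 + 3*A^-7 - 3*A^-11 + A^-15
Normalise by the writhe: (-A^3)^(-w) = (-A^3)^(1) = -A^3, so f(A) = -A^3 * <K> = A^16 - 2*A^12 + 3*A^8 - 4*A^4 + 4 - 3*A^-4 + 3*A^-8 - A^-12.
Substitute A = t^(-1/4), i.e. A^e → t^(-e/4): V(t) = -t^3 + 3*t^2 - 3*t + 4 - 4*t^-1 + 3*t^-2 - 2*t^-3 + t^-4

Answer: -t^3 + 3*t^2 - 3*t + 4 - 4*t^-1 + 3*t^-2 - 2*t^-3 + t^-4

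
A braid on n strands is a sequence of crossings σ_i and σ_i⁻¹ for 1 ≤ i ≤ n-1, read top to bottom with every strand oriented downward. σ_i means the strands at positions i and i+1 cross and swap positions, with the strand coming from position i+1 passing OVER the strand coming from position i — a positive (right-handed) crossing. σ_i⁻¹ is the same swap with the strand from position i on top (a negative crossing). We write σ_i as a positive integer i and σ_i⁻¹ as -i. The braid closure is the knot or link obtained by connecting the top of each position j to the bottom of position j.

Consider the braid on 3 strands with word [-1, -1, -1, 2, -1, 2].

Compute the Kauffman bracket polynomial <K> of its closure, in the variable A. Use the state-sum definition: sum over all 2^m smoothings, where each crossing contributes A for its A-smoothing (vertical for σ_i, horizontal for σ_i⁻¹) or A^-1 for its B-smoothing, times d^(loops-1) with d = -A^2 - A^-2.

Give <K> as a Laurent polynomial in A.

A^14 - 2*A^10 + 2*A^6 - 2*A^2 + 2*A^-2 - A^-6 + A^-10

Derivation:
Braid: s1^-1 s1^-1 s1^-1 s2 s1^-1 s2 on 3 strands, 6 crossings.
Writhe w = (#positive) - (#negative) = 2 - 4 = -2.
Enumerate smoothing states for the bracket polynomial. There are 2^6 = 64 states.
Each crossing splits two ways (0=vertical, 1=horizontal). The state's weight is A^(#A-smoothings - #B-smoothings) * d^(loops - 1).
Tabulate the states by total A-exponent and number of loops L (A-exp: L × count):
  A^6: L=5 ×1
  A^4: L=4 ×6
  A^2: L=3 ×15
  A^0: L=2 ×19, L=4 ×1
  A^-2: L=1 ×11, L=3 ×4
  A^-4: L=2 ×6
  A^-6: L=3 ×1
Each group contributes A^e * Σ count * d^(L-1):
Powers of d = -A^2 - A^-2: d^2 = A^4 + 2 + A^-4; d^3 = -A^6 - 3*A^2 - 3*A^-2 - A^-6; d^4 = A^8 + 4*A^4 + 6 + 4*A^-4 + A^-8.
  A^6 * (d^4) = A^14 + 4*A^10 + 6*A^6 + 4*A^2 + A^-2
  A^4 * (6*d^3) = -6*A^10 - 18*A^6 - 18*A^2 - 6*A^-2
  A^2 * (15*d^2) = 15*A^6 + 30*A^2 + 15*A^-2
  A^0 * (19*d + d^3) = -A^6 - 22*A^2 - 22*A^-2 - A^-6
  A^-2 * (11 + 4*d^2) = 4*A^2 + 19*A^-2 + 4*A^-6
  A^-4 * (6*d) = -6*A^-2 - 6*A^-6
  A^-6 * (d^2) = A^-2 + 2*A^-6 + A^-10
Summing the groups: <K> = A^14 - 2*A^10 + 2*A^6 - 2*A^2 + 2*A^-2 - A^-6 + A^-10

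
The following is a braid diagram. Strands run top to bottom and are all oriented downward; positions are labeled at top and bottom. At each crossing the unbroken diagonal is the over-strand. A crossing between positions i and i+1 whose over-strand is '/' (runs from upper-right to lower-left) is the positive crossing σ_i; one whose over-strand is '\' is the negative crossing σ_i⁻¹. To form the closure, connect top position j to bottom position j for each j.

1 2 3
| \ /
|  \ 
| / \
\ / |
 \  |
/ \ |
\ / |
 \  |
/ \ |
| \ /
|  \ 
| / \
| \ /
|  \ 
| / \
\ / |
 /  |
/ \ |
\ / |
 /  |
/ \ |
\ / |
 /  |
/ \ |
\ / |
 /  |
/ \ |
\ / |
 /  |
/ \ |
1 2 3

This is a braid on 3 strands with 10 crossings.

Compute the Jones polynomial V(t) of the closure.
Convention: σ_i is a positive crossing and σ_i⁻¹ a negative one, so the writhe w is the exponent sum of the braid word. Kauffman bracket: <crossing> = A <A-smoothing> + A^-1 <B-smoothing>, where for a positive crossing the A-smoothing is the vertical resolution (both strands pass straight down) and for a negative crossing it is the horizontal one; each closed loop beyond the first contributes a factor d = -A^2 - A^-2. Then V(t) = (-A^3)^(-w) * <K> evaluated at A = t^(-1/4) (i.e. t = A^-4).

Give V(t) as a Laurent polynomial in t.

-t^4 + t^3 - t^2 + 2*t - 1 + 2*t^-1 - t^-2 + t^-3 - t^-4

Derivation:
Reading the diagram top to bottom ('/'-over between positions i,i+1 = s_i, '\'-over = s_i^-1): braid word = s2^-1 s1^-1 s1^-1 s2^-1 s2^-1 s1 s1 s1 s1 s1.
Braid: s2^-1 s1^-1 s1^-1 s2^-1 s2^-1 s1 s1 s1 s1 s1 on 3 strands, 10 crossings.
Writhe w = (#positive) - (#negative) = 5 - 5 = 0.
State-sum expansion of <K>. There are 2^10 = 1024 states.
Each crossing splits two ways (0=vertical, 1=horizontal). The state's weight is A^(#A-smoothings - #B-smoothings) * d^(loops - 1).
Tabulate the states by total A-exponent and number of loops L (A-exp: L × count):
  A^10: L=4 ×1
  A^8: L=3 ×10
  A^6: L=2 ×29, L=4 ×16
  A^4: L=1 ×26, L=3 ×74, L=5 ×20
  A^2: L=2 ×90, L=4 ×105, L=6 ×15
  A^0: L=1 ×15, L=3 ×141, L=5 ×90, L=7 ×6
  A^-2: L=2 ×35, L=4 ×130, L=6 ×44, L=8 ×1
  A^-4: L=3 ×40, L=5 ×69, L=7 ×11
  A^-6: L=4 ×25, L=6 ×19, L=8 ×1
  A^-8: L=5 ×8, L=7 ×2
  A^-10: L=6 ×1
Each group contributes A^e * Σ count * d^(L-1):
Powers of d = -A^2 - A^-2: d^2 = A^4 + 2 + A^-4; d^3 = -A^6 - 3*A^2 - 3*A^-2 - A^-6; d^4 = A^8 + 4*A^4 + 6 + 4*A^-4 + A^-8; d^5 = -A^10 - 5*A^6 - 10*A^2 - 10*A^-2 - 5*A^-6 - A^-10; d^6 = A^12 + 6*A^8 + 15*A^4 + 20 + 15*A^-4 + 6*A^-8 + A^-12; d^7 = -A^14 - 7*A^10 - 21*A^6 - 35*A^2 - 35*A^-2 - 21*A^-6 - 7*A^-10 - A^-14.
  A^10 * (d^3) = -A^16 - 3*A^12 - 3*A^8 - A^4
  A^8 * (10*d^2) = 10*A^12 + 20*A^8 + 10*A^4
  A^6 * (29*d + 16*d^3) = -16*A^12 - 77*A^8 - 77*A^4 - 16
  A^4 * (26 + 74*d^2 + 20*d^4) = 20*A^12 + 154*A^8 + 294*A^4 + 154 + 20*A^-4
  A^2 * (90*d + 105*d^3 + 15*d^5) = -15*A^12 - 180*A^8 - 555*A^4 - 555 - 180*A^-4 - 15*A^-8
  A^0 * (15 + 141*d^2 + 90*d^4 + 6*d^6) = 6*A^12 + 126*A^8 + 591*A^4 + 957 + 591*A^-4 + 126*A^-8 + 6*A^-12
  A^-2 * (35*d + 130*d^3 + 44*d^5 + d^7) = -A^12 - 51*A^8 - 371*A^4 - 900 - 900*A^-4 - 371*A^-8 - 51*A^-12 - A^-16
  A^-4 * (40*d^2 + 69*d^4 + 11*d^6) = 11*A^8 + 135*A^4 + 481 + 714*A^-4 + 481*A^-8 + 135*A^-12 + 11*A^-16
  A^-6 * (25*d^3 + 19*d^5 + d^7) = -A^8 - 26*A^4 - 141 - 300*A^-4 - 300*A^-8 - 141*A^-12 - 26*A^-16 - A^-20
  A^-8 * (8*d^4 + 2*d^6) = 2*A^4 + 20 + 62*A^-4 + 88*A^-8 + 62*A^-12 + 20*A^-16 + 2*A^-20
  A^-10 * (d^5) = -1 - 5*A^-4 - 10*A^-8 - 10*A^-12 - 5*A^-16 - A^-20
Summing the groups: <K> = -A^16 + A^12 - A^8 + 2*A^4 - 1 + 2*A^-4 - A^-8 + A^-12 - A^-16
Normalise by the writhe: (-A^3)^(-w) = (-A^3)^(0) = 1, so f(A) = 1 * <K> = -A^16 + A^12 - A^8 + 2*A^4 - 1 + 2*A^-4 - A^-8 + A^-12 - A^-16.
Substitute A = t^(-1/4), i.e. A^e → t^(-e/4): V(t) = -t^4 + t^3 - t^2 + 2*t - 1 + 2*t^-1 - t^-2 + t^-3 - t^-4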